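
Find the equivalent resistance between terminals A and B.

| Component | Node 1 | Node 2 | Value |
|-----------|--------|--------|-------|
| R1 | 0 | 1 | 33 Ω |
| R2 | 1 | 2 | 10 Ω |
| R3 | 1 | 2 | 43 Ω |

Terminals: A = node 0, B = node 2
Reduce the network between node 0 (A) and node 2 (B) by series/parallel combination:
  Rp1 = R2 ‖ R3 (parallel, both between nodes 1 and 2) = 1/(1/10 + 1/43) = 8.113 Ω
  Rs1 = R1 + Rp1 (series, joined only at node 1) = 33 + 8.113 = 41.11 Ω
R_eq = 41.11 Ω

Final answer: 41.11 Ω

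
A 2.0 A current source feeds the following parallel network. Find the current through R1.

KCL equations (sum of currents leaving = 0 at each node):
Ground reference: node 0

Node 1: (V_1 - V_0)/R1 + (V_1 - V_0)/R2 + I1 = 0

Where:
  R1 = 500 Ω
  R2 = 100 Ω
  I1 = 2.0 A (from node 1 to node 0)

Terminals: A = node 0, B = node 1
All resistors sit directly between nodes 0 and 1, so they are in parallel and share one voltage V; the full source current 2 A splits among them.
1/R_par = 1/500 + 1/100 = 0.012 S  =>  R_par = 83.33 Ω
V = I × R_par = 2 × 83.33 = 166.7 V
I_R1 = V/R1 = 166.7/500 = 0.3333 A

Final answer: 0.3333 A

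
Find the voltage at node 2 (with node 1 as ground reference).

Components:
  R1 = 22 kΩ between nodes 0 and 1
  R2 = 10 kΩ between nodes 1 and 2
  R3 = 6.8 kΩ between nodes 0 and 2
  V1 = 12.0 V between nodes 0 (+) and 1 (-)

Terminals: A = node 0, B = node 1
Nodal analysis, taking node 1 as the 0 V reference.
Source V1 fixes V_0 = 12 V.
KCL at each unknown node (sum of currents leaving = 0; resistances in Ω):
  Node 2: (V_2 - 0)/10000 + (V_2 - 12)/6800 = 0
Collecting terms: 0.0002471 × V_2 = 0.001765  =>  V_2 = 7.143 V
The requested potential is V_2 = 7.143 V.

Final answer: V_2 = 7.143 V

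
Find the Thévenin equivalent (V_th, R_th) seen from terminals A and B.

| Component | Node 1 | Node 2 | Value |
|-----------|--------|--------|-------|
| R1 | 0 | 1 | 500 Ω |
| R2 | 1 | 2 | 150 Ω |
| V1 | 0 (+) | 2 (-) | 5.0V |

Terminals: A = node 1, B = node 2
Step 1 — V_th is the open-circuit voltage V_A - V_B (nothing connected across the terminals).
Nodal analysis, taking node 2 as the 0 V reference.
Source V1 fixes V_0 = 5 V.
KCL at each unknown node (sum of currents leaving = 0; resistances in Ω):
  Node 1: (V_1 - 5)/500 + (V_1 - 0)/150 = 0
Collecting terms: 0.008667 × V_1 = 0.01  =>  V_1 = 1.154 V
V_th = V_1 - V_2 = 1.154 - 0 = 1.154 V
Step 2 — R_th: zero the source — replace V1 by a short circuit (node 2 merges into node 0) — and find the resistance seen between A (node 1) and B (node 0).
Reduce the network between node 1 (A) and node 0 (B) by series/parallel combination:
  Rp1 = R1 ‖ R2 (parallel, both between nodes 0 and 1) = 1/(1/500 + 1/150) = 115.4 Ω
R_th = 115.4 Ω

Final answer: V_th = 1.154 V, R_th = 115.4 Ω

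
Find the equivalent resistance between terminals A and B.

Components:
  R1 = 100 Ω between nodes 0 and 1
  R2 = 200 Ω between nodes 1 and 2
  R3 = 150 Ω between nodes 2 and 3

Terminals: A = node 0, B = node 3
Reduce the network between node 0 (A) and node 3 (B) by series/parallel combination:
  Rs1 = R1 + R2 (series, joined only at node 1) = 100 + 200 = 300 Ω
  Rs2 = R3 + Rs1 (series, joined only at node 2) = 150 + 300 = 450 Ω
R_eq = 450 Ω

Final answer: 450 Ω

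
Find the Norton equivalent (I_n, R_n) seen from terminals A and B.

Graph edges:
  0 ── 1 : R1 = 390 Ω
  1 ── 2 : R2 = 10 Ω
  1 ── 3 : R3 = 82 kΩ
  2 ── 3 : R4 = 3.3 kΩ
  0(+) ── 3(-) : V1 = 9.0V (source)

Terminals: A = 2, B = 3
Find the Thévenin equivalent first; then I_n = V_th/R_th and R_n = R_th.
Step 1 — V_th is the open-circuit voltage V_A - V_B (nothing connected across the terminals).
Nodal analysis, taking node 3 as the 0 V reference.
Source V1 fixes V_0 = 9 V.
KCL at each unknown node (sum of currents leaving = 0; resistances in Ω):
  Node 1: (V_1 - 9)/390 + (V_1 - V_2)/10 + (V_1 - 0)/82000 = 0
  Node 2: (V_2 - V_1)/10 + (V_2 - 0)/3300 = 0
Collecting terms (coefficients in siemens):
  0.1026·V_1 - 0.1·V_2 = 0.02308
  0.1003·V_2 - 0.1·V_1 = 0
Determinant D = (0.1026)(0.1003) - (-0.1)(-0.1) = 0.0002887
V_1 = [(0.02308)(0.1003) - (-0.1)(0)]/D = 8.017 V
V_2 = [(0.1026)(0) - (0.02308)(-0.1)]/D = 7.993 V
V_th = V_2 - V_3 = 7.993 - 0 = 7.993 V
Step 2 — R_th: zero the source — replace V1 by a short circuit (node 3 merges into node 0) — and find the resistance seen between A (node 2) and B (node 0).
Reduce the network between node 2 (A) and node 0 (B) by series/parallel combination:
  Rp1 = R1 ‖ R3 (parallel, both between nodes 0 and 1) = 1/(1/390 + 1/82000) = 388.2 Ω
  Rs1 = R2 + Rp1 (series, joined only at node 1) = 10 + 388.2 = 398.2 Ω
  Rp2 = R4 ‖ Rs1 (parallel, both between nodes 0 and 2) = 1/(1/3300 + 1/398.2) = 355.3 Ω
R_th = 355.3 Ω
I_n = V_th/R_th = 7.993/355.3 = 0.0225 A, and R_n = R_th = 355.3 Ω

Final answer: I_n = 0.0225 A, R_n = 355.3 Ω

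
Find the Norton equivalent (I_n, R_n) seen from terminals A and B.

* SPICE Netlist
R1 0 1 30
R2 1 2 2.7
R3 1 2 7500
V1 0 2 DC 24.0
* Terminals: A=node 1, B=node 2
Find the Thévenin equivalent first; then I_n = V_th/R_th and R_n = R_th.
Step 1 — V_th is the open-circuit voltage V_A - V_B (nothing connected across the terminals).
Nodal analysis, taking node 2 as the 0 V reference.
Source V1 fixes V_0 = 24 V.
KCL at each unknown node (sum of currents leaving = 0; resistances in Ω):
  Node 1: (V_1 - 24)/30 + (V_1 - 0)/2.7 + (V_1 - 0)/7500 = 0
Collecting terms: 0.4038 × V_1 = 0.8  =>  V_1 = 1.981 V
V_th = V_1 - V_2 = 1.981 - 0 = 1.981 V
Step 2 — R_th: zero the source — replace V1 by a short circuit (node 2 merges into node 0) — and find the resistance seen between A (node 1) and B (node 0).
Reduce the network between node 1 (A) and node 0 (B) by series/parallel combination:
  Rp1 = R1 ‖ R2 ‖ R3 (parallel, all between nodes 0 and 1) = 1/(1/30 + 1/2.7 + 1/7500) = 2.476 Ω
R_th = 2.476 Ω
I_n = V_th/R_th = 1.981/2.476 = 0.8 A, and R_n = R_th = 2.476 Ω

Final answer: I_n = 0.8 A, R_n = 2.476 Ω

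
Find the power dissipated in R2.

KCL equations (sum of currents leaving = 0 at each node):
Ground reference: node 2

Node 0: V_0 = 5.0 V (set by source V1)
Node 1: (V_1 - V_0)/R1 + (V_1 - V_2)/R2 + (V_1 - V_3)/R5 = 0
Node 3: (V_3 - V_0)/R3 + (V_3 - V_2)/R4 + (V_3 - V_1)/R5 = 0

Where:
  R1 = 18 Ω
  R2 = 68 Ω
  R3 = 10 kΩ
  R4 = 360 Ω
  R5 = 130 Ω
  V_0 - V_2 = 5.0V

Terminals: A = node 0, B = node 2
Nodal analysis, taking node 2 as the 0 V reference.
Source V1 fixes V_0 = 5 V.
KCL at each unknown node (sum of currents leaving = 0; resistances in Ω):
  Node 1: (V_1 - 5)/18 + (V_1 - 0)/68 + (V_1 - V_3)/130 = 0
  Node 3: (V_3 - 5)/10000 + (V_3 - 0)/360 + (V_3 - V_1)/130 = 0
Collecting terms (coefficients in siemens):
  0.07795·V_1 - 0.007692·V_3 = 0.2778
  0.01057·V_3 - 0.007692·V_1 = 0.0005
Determinant D = (0.07795)(0.01057) - (-0.007692)(-0.007692) = 0.0007648
V_1 = [(0.2778)(0.01057) - (-0.007692)(0.0005)]/D = 3.844 V
V_3 = [(0.07795)(0.0005) - (0.2778)(-0.007692)]/D = 2.845 V
I_R2 = (V_1 - V_2)/R2 = (3.844 - 0)/68 = 0.05653 A
P_R2 = I_R2² × R2 = (0.05653)² × 68 = 0.2173 W

Final answer: 0.2173 W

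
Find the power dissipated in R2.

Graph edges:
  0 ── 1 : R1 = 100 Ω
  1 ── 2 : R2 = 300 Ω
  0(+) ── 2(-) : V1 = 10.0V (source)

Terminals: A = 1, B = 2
Nodal analysis, taking node 2 as the 0 V reference.
Source V1 fixes V_0 = 10 V.
KCL at each unknown node (sum of currents leaving = 0; resistances in Ω):
  Node 1: (V_1 - 10)/100 + (V_1 - 0)/300 = 0
Collecting terms: 0.01333 × V_1 = 0.1  =>  V_1 = 7.5 V
I_R2 = (V_1 - V_2)/R2 = (7.5 - 0)/300 = 0.025 A
P_R2 = I_R2² × R2 = (0.025)² × 300 = 0.1875 W

Final answer: 0.1875 W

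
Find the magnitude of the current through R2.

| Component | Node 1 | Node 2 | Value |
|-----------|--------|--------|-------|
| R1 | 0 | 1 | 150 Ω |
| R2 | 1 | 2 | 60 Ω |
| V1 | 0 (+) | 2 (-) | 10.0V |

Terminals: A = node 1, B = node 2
Nodal analysis, taking node 2 as the 0 V reference.
Source V1 fixes V_0 = 10 V.
KCL at each unknown node (sum of currents leaving = 0; resistances in Ω):
  Node 1: (V_1 - 10)/150 + (V_1 - 0)/60 = 0
Collecting terms: 0.02333 × V_1 = 0.06667  =>  V_1 = 2.857 V
I_R2 = (V_1 - V_2)/R2 = (2.857 - 0)/60 = 0.04762 A
|I_R2| = 0.04762 A

Final answer: |I_R2| = 0.04762 A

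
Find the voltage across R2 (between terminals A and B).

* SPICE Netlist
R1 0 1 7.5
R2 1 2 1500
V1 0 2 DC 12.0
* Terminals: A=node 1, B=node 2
R1 and R2 are in series across V1 (node 0 → node 1 → node 2), and the output A–B is taken across R2, so this is a voltage divider.
Series current: I = V1/(R1 + R2) = 12/(7.5 + 1500) = 12/1508 = 0.00796 A
V_R2 = I × R2 = V1 × R2/(R1 + R2) = 12 × 1500/1508 = 11.94 V

Final answer: 11.94 V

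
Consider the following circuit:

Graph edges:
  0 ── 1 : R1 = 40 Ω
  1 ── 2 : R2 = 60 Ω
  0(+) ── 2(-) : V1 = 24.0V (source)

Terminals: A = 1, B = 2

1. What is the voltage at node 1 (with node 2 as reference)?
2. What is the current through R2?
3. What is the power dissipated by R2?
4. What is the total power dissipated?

Nodal analysis, taking node 2 as the 0 V reference.
Source V1 fixes V_0 = 24 V.
KCL at each unknown node (sum of currents leaving = 0; resistances in Ω):
  Node 1: (V_1 - 24)/40 + (V_1 - 0)/60 = 0
Collecting terms: 0.04167 × V_1 = 0.6  =>  V_1 = 14.4 V
Part 1:
  Read off the nodal solution: V_1 = 14.4 V
Part 2:
  I_R2 = (V_1 - V_2)/R2 = (14.4 - 0)/60 = 0.24 A
  Magnitude: I_R2 = 0.24 A
Part 3:
  I_R2 = (V_1 - V_2)/R2 = (14.4 - 0)/60 = 0.24 A
  P_R2 = I_R2² × R2 = (0.24)² × 60 = 3.456 W
Part 4:
  Power in each resistor, P = (ΔV)²/R:
    P_R1 = (24 - 14.4)²/40 = 2.304 W
    P_R2 = (14.4 - 0)²/60 = 3.456 W
  P_total = P_R1 + P_R2 = 5.76 W

Final answers:
1. V_1 = 14.4 V
2. I_R2 = 0.24 A
3. P_R2 = 3.456 W
4. P_total = 5.76 W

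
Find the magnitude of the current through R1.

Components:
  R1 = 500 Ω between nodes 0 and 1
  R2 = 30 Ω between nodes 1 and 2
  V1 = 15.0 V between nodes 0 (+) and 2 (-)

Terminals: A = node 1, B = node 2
Nodal analysis, taking node 2 as the 0 V reference.
Source V1 fixes V_0 = 15 V.
KCL at each unknown node (sum of currents leaving = 0; resistances in Ω):
  Node 1: (V_1 - 15)/500 + (V_1 - 0)/30 = 0
Collecting terms: 0.03533 × V_1 = 0.03  =>  V_1 = 0.8491 V
I_R1 = (V_0 - V_1)/R1 = (15 - 0.8491)/500 = 0.0283 A
|I_R1| = 0.0283 A

Final answer: |I_R1| = 0.0283 A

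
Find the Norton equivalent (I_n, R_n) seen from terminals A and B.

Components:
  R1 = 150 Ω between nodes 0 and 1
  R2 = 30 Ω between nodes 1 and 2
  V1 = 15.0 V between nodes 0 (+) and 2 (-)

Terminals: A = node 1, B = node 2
Find the Thévenin equivalent first; then I_n = V_th/R_th and R_n = R_th.
Step 1 — V_th is the open-circuit voltage V_A - V_B (nothing connected across the terminals).
Nodal analysis, taking node 2 as the 0 V reference.
Source V1 fixes V_0 = 15 V.
KCL at each unknown node (sum of currents leaving = 0; resistances in Ω):
  Node 1: (V_1 - 15)/150 + (V_1 - 0)/30 = 0
Collecting terms: 0.04 × V_1 = 0.1  =>  V_1 = 2.5 V
V_th = V_1 - V_2 = 2.5 - 0 = 2.5 V
Step 2 — R_th: zero the source — replace V1 by a short circuit (node 2 merges into node 0) — and find the resistance seen between A (node 1) and B (node 0).
Reduce the network between node 1 (A) and node 0 (B) by series/parallel combination:
  Rp1 = R1 ‖ R2 (parallel, both between nodes 0 and 1) = 1/(1/150 + 1/30) = 25 Ω
R_th = 25 Ω
I_n = V_th/R_th = 2.5/25 = 0.1 A, and R_n = R_th = 25 Ω

Final answer: I_n = 0.1 A, R_n = 25 Ω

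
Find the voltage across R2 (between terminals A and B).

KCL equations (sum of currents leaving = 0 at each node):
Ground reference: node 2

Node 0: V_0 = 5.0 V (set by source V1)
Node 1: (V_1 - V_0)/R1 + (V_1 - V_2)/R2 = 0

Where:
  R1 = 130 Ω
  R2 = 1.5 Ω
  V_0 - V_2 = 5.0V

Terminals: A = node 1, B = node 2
R1 and R2 are in series across V1 (node 0 → node 1 → node 2), and the output A–B is taken across R2, so this is a voltage divider.
Series current: I = V1/(R1 + R2) = 5/(130 + 1.5) = 5/131.5 = 0.03802 A
V_R2 = I × R2 = V1 × R2/(R1 + R2) = 5 × 1.5/131.5 = 0.05703 V

Final answer: 0.05703 V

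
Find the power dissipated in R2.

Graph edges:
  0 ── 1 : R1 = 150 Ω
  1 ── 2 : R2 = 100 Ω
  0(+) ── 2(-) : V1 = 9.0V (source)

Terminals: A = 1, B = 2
Nodal analysis, taking node 2 as the 0 V reference.
Source V1 fixes V_0 = 9 V.
KCL at each unknown node (sum of currents leaving = 0; resistances in Ω):
  Node 1: (V_1 - 9)/150 + (V_1 - 0)/100 = 0
Collecting terms: 0.01667 × V_1 = 0.06  =>  V_1 = 3.6 V
I_R2 = (V_1 - V_2)/R2 = (3.6 - 0)/100 = 0.036 A
P_R2 = I_R2² × R2 = (0.036)² × 100 = 0.1296 W

Final answer: 0.1296 W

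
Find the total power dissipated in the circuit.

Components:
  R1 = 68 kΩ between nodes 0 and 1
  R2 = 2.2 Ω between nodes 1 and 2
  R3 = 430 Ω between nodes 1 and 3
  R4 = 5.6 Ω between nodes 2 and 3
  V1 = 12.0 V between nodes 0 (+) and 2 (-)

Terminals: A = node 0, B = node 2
Nodal analysis, taking node 2 as the 0 V reference.
Source V1 fixes V_0 = 12 V.
KCL at each unknown node (sum of currents leaving = 0; resistances in Ω):
  Node 1: (V_1 - 12)/68000 + (V_1 - 0)/2.2 + (V_1 - V_3)/430 = 0
  Node 3: (V_3 - V_1)/430 + (V_3 - 0)/5.6 = 0
Collecting terms (coefficients in siemens):
  0.4569·V_1 - 0.002326·V_3 = 0.0001765
  0.1809·V_3 - 0.002326·V_1 = 0
Determinant D = (0.4569)(0.1809) - (-0.002326)(-0.002326) = 0.08264
V_1 = [(0.0001765)(0.1809) - (-0.002326)(0)]/D = 0.0003863 V
V_3 = [(0.4569)(0) - (0.0001765)(-0.002326)]/D = 0.000004966 V
Power in each resistor, P = (ΔV)²/R:
  P_R1 = (12 - 0.0003863)²/68000 = 0.002118 W
  P_R2 = (0.0003863 - 0)²/2.2 = 0.00000006782 W
  P_R3 = (0.0003863 - 0.000004966)²/430 = 0.0000000003381 W
  P_R4 = (0 - 0.000004966)²/5.6 = 0.000000000004404 W
P_total = P_R1 + P_R2 + P_R3 + P_R4 = 0.002118 W

Final answer: 0.002118 W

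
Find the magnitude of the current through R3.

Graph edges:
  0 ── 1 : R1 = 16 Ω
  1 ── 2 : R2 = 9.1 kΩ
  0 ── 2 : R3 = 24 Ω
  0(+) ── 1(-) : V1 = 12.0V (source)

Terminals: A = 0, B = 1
Nodal analysis, taking node 1 as the 0 V reference.
Source V1 fixes V_0 = 12 V.
KCL at each unknown node (sum of currents leaving = 0; resistances in Ω):
  Node 2: (V_2 - 0)/9100 + (V_2 - 12)/24 = 0
Collecting terms: 0.04178 × V_2 = 0.5  =>  V_2 = 11.97 V
I_R3 = (V_0 - V_2)/R3 = (12 - 11.97)/24 = 0.001315 A
|I_R3| = 0.001315 A

Final answer: |I_R3| = 0.001315 A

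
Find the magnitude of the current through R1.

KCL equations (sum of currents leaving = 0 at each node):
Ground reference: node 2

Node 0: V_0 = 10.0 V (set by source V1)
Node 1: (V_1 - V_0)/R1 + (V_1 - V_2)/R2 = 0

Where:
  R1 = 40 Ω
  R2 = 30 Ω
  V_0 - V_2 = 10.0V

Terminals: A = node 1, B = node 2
Nodal analysis, taking node 2 as the 0 V reference.
Source V1 fixes V_0 = 10 V.
KCL at each unknown node (sum of currents leaving = 0; resistances in Ω):
  Node 1: (V_1 - 10)/40 + (V_1 - 0)/30 = 0
Collecting terms: 0.05833 × V_1 = 0.25  =>  V_1 = 4.286 V
I_R1 = (V_0 - V_1)/R1 = (10 - 4.286)/40 = 0.1429 A
|I_R1| = 0.1429 A

Final answer: |I_R1| = 0.1429 A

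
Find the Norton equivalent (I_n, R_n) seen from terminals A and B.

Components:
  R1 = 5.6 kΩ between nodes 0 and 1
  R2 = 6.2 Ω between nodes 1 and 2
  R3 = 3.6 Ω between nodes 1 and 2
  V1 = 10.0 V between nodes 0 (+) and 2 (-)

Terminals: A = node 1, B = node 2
Find the Thévenin equivalent first; then I_n = V_th/R_th and R_n = R_th.
Step 1 — V_th is the open-circuit voltage V_A - V_B (nothing connected across the terminals).
Nodal analysis, taking node 2 as the 0 V reference.
Source V1 fixes V_0 = 10 V.
KCL at each unknown node (sum of currents leaving = 0; resistances in Ω):
  Node 1: (V_1 - 10)/5600 + (V_1 - 0)/6.2 + (V_1 - 0)/3.6 = 0
Collecting terms: 0.4392 × V_1 = 0.001786  =>  V_1 = 0.004065 V
V_th = V_1 - V_2 = 0.004065 - 0 = 0.004065 V
Step 2 — R_th: zero the source — replace V1 by a short circuit (node 2 merges into node 0) — and find the resistance seen between A (node 1) and B (node 0).
Reduce the network between node 1 (A) and node 0 (B) by series/parallel combination:
  Rp1 = R1 ‖ R2 ‖ R3 (parallel, all between nodes 0 and 1) = 1/(1/5600 + 1/6.2 + 1/3.6) = 2.277 Ω
R_th = 2.277 Ω
I_n = V_th/R_th = 0.004065/2.277 = 0.001786 A, and R_n = R_th = 2.277 Ω

Final answer: I_n = 0.001786 A, R_n = 2.277 Ω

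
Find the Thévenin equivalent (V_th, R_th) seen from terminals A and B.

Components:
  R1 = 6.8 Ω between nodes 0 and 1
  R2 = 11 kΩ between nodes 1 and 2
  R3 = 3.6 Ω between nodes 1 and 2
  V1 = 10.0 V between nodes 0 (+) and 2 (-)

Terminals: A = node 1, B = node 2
Step 1 — V_th is the open-circuit voltage V_A - V_B (nothing connected across the terminals).
Nodal analysis, taking node 2 as the 0 V reference.
Source V1 fixes V_0 = 10 V.
KCL at each unknown node (sum of currents leaving = 0; resistances in Ω):
  Node 1: (V_1 - 10)/6.8 + (V_1 - 0)/11000 + (V_1 - 0)/3.6 = 0
Collecting terms: 0.4249 × V_1 = 1.471  =>  V_1 = 3.461 V
V_th = V_1 - V_2 = 3.461 - 0 = 3.461 V
Step 2 — R_th: zero the source — replace V1 by a short circuit (node 2 merges into node 0) — and find the resistance seen between A (node 1) and B (node 0).
Reduce the network between node 1 (A) and node 0 (B) by series/parallel combination:
  Rp1 = R1 ‖ R2 ‖ R3 (parallel, all between nodes 0 and 1) = 1/(1/6.8 + 1/11000 + 1/3.6) = 2.353 Ω
R_th = 2.353 Ω

Final answer: V_th = 3.461 V, R_th = 2.353 Ω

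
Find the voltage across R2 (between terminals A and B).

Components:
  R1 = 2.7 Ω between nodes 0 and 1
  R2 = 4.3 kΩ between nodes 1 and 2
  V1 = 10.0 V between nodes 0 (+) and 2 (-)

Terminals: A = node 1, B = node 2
R1 and R2 are in series across V1 (node 0 → node 1 → node 2), and the output A–B is taken across R2, so this is a voltage divider.
Series current: I = V1/(R1 + R2) = 10/(2.7 + 4300) = 10/4303 = 0.002324 A
V_R2 = I × R2 = V1 × R2/(R1 + R2) = 10 × 4300/4303 = 9.994 V

Final answer: 9.994 V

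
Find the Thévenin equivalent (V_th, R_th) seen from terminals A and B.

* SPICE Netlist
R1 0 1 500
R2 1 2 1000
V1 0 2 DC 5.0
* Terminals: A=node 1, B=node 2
Step 1 — V_th is the open-circuit voltage V_A - V_B (nothing connected across the terminals).
Nodal analysis, taking node 2 as the 0 V reference.
Source V1 fixes V_0 = 5 V.
KCL at each unknown node (sum of currents leaving = 0; resistances in Ω):
  Node 1: (V_1 - 5)/500 + (V_1 - 0)/1000 = 0
Collecting terms: 0.003 × V_1 = 0.01  =>  V_1 = 3.333 V
V_th = V_1 - V_2 = 3.333 - 0 = 3.333 V
Step 2 — R_th: zero the source — replace V1 by a short circuit (node 2 merges into node 0) — and find the resistance seen between A (node 1) and B (node 0).
Reduce the network between node 1 (A) and node 0 (B) by series/parallel combination:
  Rp1 = R1 ‖ R2 (parallel, both between nodes 0 and 1) = 1/(1/500 + 1/1000) = 333.3 Ω
R_th = 333.3 Ω

Final answer: V_th = 3.333 V, R_th = 333.3 Ω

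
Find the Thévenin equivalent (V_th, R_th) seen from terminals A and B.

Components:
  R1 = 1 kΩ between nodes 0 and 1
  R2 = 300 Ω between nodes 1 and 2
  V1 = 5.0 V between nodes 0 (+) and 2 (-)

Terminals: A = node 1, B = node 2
Step 1 — V_th is the open-circuit voltage V_A - V_B (nothing connected across the terminals).
Nodal analysis, taking node 2 as the 0 V reference.
Source V1 fixes V_0 = 5 V.
KCL at each unknown node (sum of currents leaving = 0; resistances in Ω):
  Node 1: (V_1 - 5)/1000 + (V_1 - 0)/300 = 0
Collecting terms: 0.004333 × V_1 = 0.005  =>  V_1 = 1.154 V
V_th = V_1 - V_2 = 1.154 - 0 = 1.154 V
Step 2 — R_th: zero the source — replace V1 by a short circuit (node 2 merges into node 0) — and find the resistance seen between A (node 1) and B (node 0).
Reduce the network between node 1 (A) and node 0 (B) by series/parallel combination:
  Rp1 = R1 ‖ R2 (parallel, both between nodes 0 and 1) = 1/(1/1000 + 1/300) = 230.8 Ω
R_th = 230.8 Ω

Final answer: V_th = 1.154 V, R_th = 230.8 Ω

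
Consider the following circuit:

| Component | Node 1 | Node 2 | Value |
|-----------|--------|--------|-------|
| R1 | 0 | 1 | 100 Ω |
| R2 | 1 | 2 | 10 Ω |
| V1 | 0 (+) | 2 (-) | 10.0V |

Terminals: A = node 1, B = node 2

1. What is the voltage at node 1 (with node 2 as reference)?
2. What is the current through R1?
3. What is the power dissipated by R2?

Nodal analysis, taking node 2 as the 0 V reference.
Source V1 fixes V_0 = 10 V.
KCL at each unknown node (sum of currents leaving = 0; resistances in Ω):
  Node 1: (V_1 - 10)/100 + (V_1 - 0)/10 = 0
Collecting terms: 0.11 × V_1 = 0.1  =>  V_1 = 0.9091 V
Part 1:
  Read off the nodal solution: V_1 = 0.9091 V
Part 2:
  I_R1 = (V_0 - V_1)/R1 = (10 - 0.9091)/100 = 0.09091 A
  Magnitude: I_R1 = 0.09091 A
Part 3:
  I_R2 = (V_1 - V_2)/R2 = (0.9091 - 0)/10 = 0.09091 A
  P_R2 = I_R2² × R2 = (0.09091)² × 10 = 0.08264 W

Final answers:
1. V_1 = 0.9091 V
2. I_R1 = 0.09091 A
3. P_R2 = 0.08264 W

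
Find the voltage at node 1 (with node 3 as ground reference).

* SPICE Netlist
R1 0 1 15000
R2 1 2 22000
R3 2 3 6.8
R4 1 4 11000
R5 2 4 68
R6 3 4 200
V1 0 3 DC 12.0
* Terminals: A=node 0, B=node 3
Nodal analysis, taking node 3 as the 0 V reference.
Source V1 fixes V_0 = 12 V.
KCL at each unknown node (sum of currents leaving = 0; resistances in Ω):
  Node 1: (V_1 - 12)/15000 + (V_1 - V_2)/22000 + (V_1 - V_4)/11000 = 0
  Node 2: (V_2 - V_1)/22000 + (V_2 - 0)/6.8 + (V_2 - V_4)/68 = 0
  Node 4: (V_4 - V_1)/11000 + (V_4 - V_2)/68 + (V_4 - 0)/200 = 0
Collecting terms (coefficients in siemens):
  0.000203·V_1 - 0.00004545·V_2 - 0.00009091·V_4 = 0.0008
  0.1618·V_2 - 0.00004545·V_1 - 0.01471·V_4 = 0
  0.0198·V_4 - 0.00009091·V_1 - 0.01471·V_2 = 0
Solving these 3 simultaneous equations (Gaussian elimination) gives:
  V_1 = 3.95 V, V_2 = 0.002958 V, V_4 = 0.02034 V
The requested potential is V_1 = 3.95 V.

Final answer: V_1 = 3.95 V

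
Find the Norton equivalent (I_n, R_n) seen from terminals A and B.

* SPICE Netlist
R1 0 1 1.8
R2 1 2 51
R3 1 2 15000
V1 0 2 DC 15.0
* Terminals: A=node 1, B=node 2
Find the Thévenin equivalent first; then I_n = V_th/R_th and R_n = R_th.
Step 1 — V_th is the open-circuit voltage V_A - V_B (nothing connected across the terminals).
Nodal analysis, taking node 2 as the 0 V reference.
Source V1 fixes V_0 = 15 V.
KCL at each unknown node (sum of currents leaving = 0; resistances in Ω):
  Node 1: (V_1 - 15)/1.8 + (V_1 - 0)/51 + (V_1 - 0)/15000 = 0
Collecting terms: 0.5752 × V_1 = 8.333  =>  V_1 = 14.49 V
V_th = V_1 - V_2 = 14.49 - 0 = 14.49 V
Step 2 — R_th: zero the source — replace V1 by a short circuit (node 2 merges into node 0) — and find the resistance seen between A (node 1) and B (node 0).
Reduce the network between node 1 (A) and node 0 (B) by series/parallel combination:
  Rp1 = R1 ‖ R2 ‖ R3 (parallel, all between nodes 0 and 1) = 1/(1/1.8 + 1/51 + 1/15000) = 1.738 Ω
R_th = 1.738 Ω
I_n = V_th/R_th = 14.49/1.738 = 8.333 A, and R_n = R_th = 1.738 Ω

Final answer: I_n = 8.333 A, R_n = 1.738 Ω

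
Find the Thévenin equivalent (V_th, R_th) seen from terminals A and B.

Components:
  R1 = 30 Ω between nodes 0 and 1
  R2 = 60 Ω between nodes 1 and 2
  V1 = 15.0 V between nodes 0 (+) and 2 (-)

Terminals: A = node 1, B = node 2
Step 1 — V_th is the open-circuit voltage V_A - V_B (nothing connected across the terminals).
Nodal analysis, taking node 2 as the 0 V reference.
Source V1 fixes V_0 = 15 V.
KCL at each unknown node (sum of currents leaving = 0; resistances in Ω):
  Node 1: (V_1 - 15)/30 + (V_1 - 0)/60 = 0
Collecting terms: 0.05 × V_1 = 0.5  =>  V_1 = 10 V
V_th = V_1 - V_2 = 10 - 0 = 10 V
Step 2 — R_th: zero the source — replace V1 by a short circuit (node 2 merges into node 0) — and find the resistance seen between A (node 1) and B (node 0).
Reduce the network between node 1 (A) and node 0 (B) by series/parallel combination:
  Rp1 = R1 ‖ R2 (parallel, both between nodes 0 and 1) = 1/(1/30 + 1/60) = 20 Ω
R_th = 20 Ω

Final answer: V_th = 10 V, R_th = 20 Ω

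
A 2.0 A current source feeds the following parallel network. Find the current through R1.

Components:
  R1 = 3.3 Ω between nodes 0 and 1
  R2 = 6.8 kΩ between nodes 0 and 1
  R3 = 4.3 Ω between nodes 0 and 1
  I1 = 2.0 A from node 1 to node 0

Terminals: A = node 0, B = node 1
All resistors sit directly between nodes 0 and 1, so they are in parallel and share one voltage V; the full source current 2 A splits among them.
1/R_par = 1/3.3 + 1/6800 + 1/4.3 = 0.5357 S  =>  R_par = 1.867 Ω
V = I × R_par = 2 × 1.867 = 3.733 V
I_R1 = V/R1 = 3.733/3.3 = 1.131 A

Final answer: 1.131 A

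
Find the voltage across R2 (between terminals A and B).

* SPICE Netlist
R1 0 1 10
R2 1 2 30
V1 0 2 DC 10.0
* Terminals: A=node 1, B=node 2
R1 and R2 are in series across V1 (node 0 → node 1 → node 2), and the output A–B is taken across R2, so this is a voltage divider.
Series current: I = V1/(R1 + R2) = 10/(10 + 30) = 10/40 = 0.25 A
V_R2 = I × R2 = V1 × R2/(R1 + R2) = 10 × 30/40 = 7.5 V

Final answer: 7.5 V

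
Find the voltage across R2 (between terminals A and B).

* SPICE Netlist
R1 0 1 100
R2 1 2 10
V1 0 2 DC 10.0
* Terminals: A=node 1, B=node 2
R1 and R2 are in series across V1 (node 0 → node 1 → node 2), and the output A–B is taken across R2, so this is a voltage divider.
Series current: I = V1/(R1 + R2) = 10/(100 + 10) = 10/110 = 0.09091 A
V_R2 = I × R2 = V1 × R2/(R1 + R2) = 10 × 10/110 = 0.9091 V

Final answer: 0.9091 V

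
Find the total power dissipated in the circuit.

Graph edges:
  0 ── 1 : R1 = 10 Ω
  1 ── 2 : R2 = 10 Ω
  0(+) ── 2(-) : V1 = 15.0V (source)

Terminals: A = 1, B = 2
Nodal analysis, taking node 2 as the 0 V reference.
Source V1 fixes V_0 = 15 V.
KCL at each unknown node (sum of currents leaving = 0; resistances in Ω):
  Node 1: (V_1 - 15)/10 + (V_1 - 0)/10 = 0
Collecting terms: 0.2 × V_1 = 1.5  =>  V_1 = 7.5 V
Power in each resistor, P = (ΔV)²/R:
  P_R1 = (15 - 7.5)²/10 = 5.625 W
  P_R2 = (7.5 - 0)²/10 = 5.625 W
P_total = P_R1 + P_R2 = 11.25 W

Final answer: 11.25 W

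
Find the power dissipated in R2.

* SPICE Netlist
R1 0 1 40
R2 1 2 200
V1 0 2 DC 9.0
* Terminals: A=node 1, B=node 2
Nodal analysis, taking node 2 as the 0 V reference.
Source V1 fixes V_0 = 9 V.
KCL at each unknown node (sum of currents leaving = 0; resistances in Ω):
  Node 1: (V_1 - 9)/40 + (V_1 - 0)/200 = 0
Collecting terms: 0.03 × V_1 = 0.225  =>  V_1 = 7.5 V
I_R2 = (V_1 - V_2)/R2 = (7.5 - 0)/200 = 0.0375 A
P_R2 = I_R2² × R2 = (0.0375)² × 200 = 0.2812 W

Final answer: 0.2812 W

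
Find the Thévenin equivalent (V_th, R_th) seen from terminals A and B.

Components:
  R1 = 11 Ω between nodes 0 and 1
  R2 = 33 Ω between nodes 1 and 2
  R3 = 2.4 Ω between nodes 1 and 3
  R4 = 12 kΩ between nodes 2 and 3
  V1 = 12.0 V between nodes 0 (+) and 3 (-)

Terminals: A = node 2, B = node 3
Step 1 — V_th is the open-circuit voltage V_A - V_B (nothing connected across the terminals).
Nodal analysis, taking node 3 as the 0 V reference.
Source V1 fixes V_0 = 12 V.
KCL at each unknown node (sum of currents leaving = 0; resistances in Ω):
  Node 1: (V_1 - 12)/11 + (V_1 - V_2)/33 + (V_1 - 0)/2.4 = 0
  Node 2: (V_2 - V_1)/33 + (V_2 - 0)/12000 = 0
Collecting terms (coefficients in siemens):
  0.5379·V_1 - 0.0303·V_2 = 1.091
  0.03039·V_2 - 0.0303·V_1 = 0
Determinant D = (0.5379)(0.03039) - (-0.0303)(-0.0303) = 0.01543
V_1 = [(1.091)(0.03039) - (-0.0303)(0)]/D = 2.149 V
V_2 = [(0.5379)(0) - (1.091)(-0.0303)]/D = 2.143 V
V_th = V_2 - V_3 = 2.143 - 0 = 2.143 V
Step 2 — R_th: zero the source — replace V1 by a short circuit (node 3 merges into node 0) — and find the resistance seen between A (node 2) and B (node 0).
Reduce the network between node 2 (A) and node 0 (B) by series/parallel combination:
  Rp1 = R1 ‖ R3 (parallel, both between nodes 0 and 1) = 1/(1/11 + 1/2.4) = 1.97 Ω
  Rs1 = R2 + Rp1 (series, joined only at node 1) = 33 + 1.97 = 34.97 Ω
  Rp2 = R4 ‖ Rs1 (parallel, both between nodes 0 and 2) = 1/(1/12000 + 1/34.97) = 34.87 Ω
R_th = 34.87 Ω

Final answer: V_th = 2.143 V, R_th = 34.87 Ω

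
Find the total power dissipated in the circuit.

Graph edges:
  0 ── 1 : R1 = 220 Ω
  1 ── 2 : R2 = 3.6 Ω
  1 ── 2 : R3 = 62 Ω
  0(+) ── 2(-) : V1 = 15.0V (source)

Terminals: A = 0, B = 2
Nodal analysis, taking node 2 as the 0 V reference.
Source V1 fixes V_0 = 15 V.
KCL at each unknown node (sum of currents leaving = 0; resistances in Ω):
  Node 1: (V_1 - 15)/220 + (V_1 - 0)/3.6 + (V_1 - 0)/62 = 0
Collecting terms: 0.2985 × V_1 = 0.06818  =>  V_1 = 0.2285 V
Power in each resistor, P = (ΔV)²/R:
  P_R1 = (15 - 0.2285)²/220 = 0.9918 W
  P_R2 = (0.2285 - 0)²/3.6 = 0.0145 W
  P_R3 = (0.2285 - 0)²/62 = 0.0008418 W
P_total = P_R1 + P_R2 + P_R3 = 1.007 W

Final answer: 1.007 W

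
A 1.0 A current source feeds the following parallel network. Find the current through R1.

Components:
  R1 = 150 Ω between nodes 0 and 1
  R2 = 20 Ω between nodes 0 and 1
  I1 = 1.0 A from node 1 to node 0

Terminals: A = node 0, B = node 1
All resistors sit directly between nodes 0 and 1, so they are in parallel and share one voltage V; the full source current 1 A splits among them.
1/R_par = 1/150 + 1/20 = 0.05667 S  =>  R_par = 17.65 Ω
V = I × R_par = 1 × 17.65 = 17.65 V
I_R1 = V/R1 = 17.65/150 = 0.1176 A

Final answer: 0.1176 A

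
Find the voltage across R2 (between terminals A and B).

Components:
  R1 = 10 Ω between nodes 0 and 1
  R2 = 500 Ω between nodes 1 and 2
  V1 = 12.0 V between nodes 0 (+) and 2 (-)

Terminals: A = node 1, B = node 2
R1 and R2 are in series across V1 (node 0 → node 1 → node 2), and the output A–B is taken across R2, so this is a voltage divider.
Series current: I = V1/(R1 + R2) = 12/(10 + 500) = 12/510 = 0.02353 A
V_R2 = I × R2 = V1 × R2/(R1 + R2) = 12 × 500/510 = 11.76 V

Final answer: 11.76 V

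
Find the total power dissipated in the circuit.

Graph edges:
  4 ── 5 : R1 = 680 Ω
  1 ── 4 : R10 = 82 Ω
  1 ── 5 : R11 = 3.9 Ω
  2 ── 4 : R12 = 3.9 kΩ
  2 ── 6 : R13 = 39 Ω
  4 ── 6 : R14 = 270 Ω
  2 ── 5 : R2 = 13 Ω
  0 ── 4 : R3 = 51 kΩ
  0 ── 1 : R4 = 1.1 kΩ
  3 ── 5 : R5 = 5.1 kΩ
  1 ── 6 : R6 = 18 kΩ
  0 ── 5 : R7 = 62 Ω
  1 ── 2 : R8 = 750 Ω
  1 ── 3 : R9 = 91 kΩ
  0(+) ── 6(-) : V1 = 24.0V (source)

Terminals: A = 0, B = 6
Nodal analysis, taking node 6 as the 0 V reference.
Source V1 fixes V_0 = 24 V.
KCL at each unknown node (sum of currents leaving = 0; resistances in Ω):
  Node 1: (V_1 - 24)/1100 + (V_1 - 0)/18000 + (V_1 - V_2)/750 + (V_1 - V_3)/91000 + (V_1 - V_4)/82 + (V_1 - V_5)/3.9 = 0
  Node 2: (V_2 - V_5)/13 + (V_2 - V_1)/750 + (V_2 - V_4)/3900 + (V_2 - 0)/39 = 0
  Node 3: (V_3 - V_5)/5100 + (V_3 - V_1)/91000 = 0
  Node 4: (V_4 - V_5)/680 + (V_4 - 24)/51000 + (V_4 - V_1)/82 + (V_4 - V_2)/3900 + (V_4 - 0)/270 = 0
  Node 5: (V_5 - V_4)/680 + (V_5 - V_2)/13 + (V_5 - V_3)/5100 + (V_5 - 24)/62 + (V_5 - V_1)/3.9 = 0
Collecting terms (coefficients in siemens):
  0.2709·V_1 - 0.001333·V_2 - 0.00001099·V_3 - 0.0122·V_4 - 0.2564·V_5 = 0.02182
  0.1042·V_2 - 0.001333·V_1 - 0.0002564·V_4 - 0.07692·V_5 = 0
  0.0002071·V_3 - 0.00001099·V_1 - 0.0001961·V_5 = 0
  0.01765·V_4 - 0.0122·V_1 - 0.0002564·V_2 - 0.001471·V_5 = 0.0004706
  0.3511·V_5 - 0.2564·V_1 - 0.07692·V_2 - 0.0001961·V_3 - 0.001471·V_4 = 0.3871
Solving these 5 simultaneous equations (Gaussian elimination) gives:
  V_1 = 10.34 V, V_2 = 7.843 V, V_3 = 10.41 V, V_4 = 8.156 V
  V_5 = 10.41 V
Power in each resistor, P = (ΔV)²/R:
  P_R1 = (8.156 - 10.41)²/680 = 0.007489 W
  P_R2 = (7.843 - 10.41)²/13 = 0.508 W
  P_R3 = (24 - 8.156)²/51000 = 0.004922 W
  P_R4 = (24 - 10.34)²/1100 = 0.1696 W
  P_R5 = (10.41 - 10.41)²/5100 = 0.000000002766 W
  P_R6 = (10.34 - 0)²/18000 = 0.005942 W
  P_R7 = (24 - 10.41)²/62 = 2.978 W
  P_R8 = (10.34 - 7.843)²/750 = 0.008327 W
  P_R9 = (10.34 - 10.41)²/91000 = 0.00000004936 W
  P_R10 = (10.34 - 8.156)²/82 = 0.05827 W
  P_R11 = (10.34 - 10.41)²/3.9 = 0.001284 W
  P_R12 = (7.843 - 8.156)²/3900 = 0.00002515 W
  P_R13 = (7.843 - 0)²/39 = 1.577 W
  P_R14 = (8.156 - 0)²/270 = 0.2464 W
P_total = P_R1 + P_R2 + P_R3 + P_R4 + P_R5 + P_R6 + P_R7 + P_R8 + P_R9 + P_R10 + P_R11 + P_R12 + P_R13 + P_R14 = 5.565 W

Final answer: 5.565 W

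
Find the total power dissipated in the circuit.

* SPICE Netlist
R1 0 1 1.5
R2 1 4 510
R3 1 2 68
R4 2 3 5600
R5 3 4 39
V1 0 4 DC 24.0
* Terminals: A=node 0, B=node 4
Nodal analysis, taking node 4 as the 0 V reference.
Source V1 fixes V_0 = 24 V.
KCL at each unknown node (sum of currents leaving = 0; resistances in Ω):
  Node 1: (V_1 - 24)/1.5 + (V_1 - 0)/510 + (V_1 - V_2)/68 = 0
  Node 2: (V_2 - V_1)/68 + (V_2 - V_3)/5600 = 0
  Node 3: (V_3 - V_2)/5600 + (V_3 - 0)/39 = 0
Collecting terms (coefficients in siemens):
  0.6833·V_1 - 0.01471·V_2 = 16
  0.01488·V_2 - 0.01471·V_1 - 0.0001786·V_3 = 0
  0.02582·V_3 - 0.0001786·V_2 = 0
Solving these 3 simultaneous equations (Gaussian elimination) gives:
  V_1 = 23.92 V, V_2 = 23.64 V, V_3 = 0.1635 V
Power in each resistor, P = (ΔV)²/R:
  P_R1 = (24 - 23.92)²/1.5 = 0.003917 W
  P_R2 = (23.92 - 0)²/510 = 1.122 W
  P_R3 = (23.92 - 23.64)²/68 = 0.001195 W
  P_R4 = (23.64 - 0.1635)²/5600 = 0.0984 W
  P_R5 = (0.1635 - 0)²/39 = 0.0006853 W
P_total = P_R1 + P_R2 + P_R3 + P_R4 + P_R5 = 1.226 W

Final answer: 1.226 W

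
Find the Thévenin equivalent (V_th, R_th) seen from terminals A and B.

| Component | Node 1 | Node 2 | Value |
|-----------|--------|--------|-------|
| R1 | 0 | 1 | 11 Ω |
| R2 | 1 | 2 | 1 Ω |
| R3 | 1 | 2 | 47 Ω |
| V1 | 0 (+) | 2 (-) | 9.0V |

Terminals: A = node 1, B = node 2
Step 1 — V_th is the open-circuit voltage V_A - V_B (nothing connected across the terminals).
Nodal analysis, taking node 2 as the 0 V reference.
Source V1 fixes V_0 = 9 V.
KCL at each unknown node (sum of currents leaving = 0; resistances in Ω):
  Node 1: (V_1 - 9)/11 + (V_1 - 0)/1 + (V_1 - 0)/47 = 0
Collecting terms: 1.112 × V_1 = 0.8182  =>  V_1 = 0.7357 V
V_th = V_1 - V_2 = 0.7357 - 0 = 0.7357 V
Step 2 — R_th: zero the source — replace V1 by a short circuit (node 2 merges into node 0) — and find the resistance seen between A (node 1) and B (node 0).
Reduce the network between node 1 (A) and node 0 (B) by series/parallel combination:
  Rp1 = R1 ‖ R2 ‖ R3 (parallel, all between nodes 0 and 1) = 1/(1/11 + 1/1 + 1/47) = 0.8991 Ω
R_th = 0.8991 Ω

Final answer: V_th = 0.7357 V, R_th = 0.8991 Ω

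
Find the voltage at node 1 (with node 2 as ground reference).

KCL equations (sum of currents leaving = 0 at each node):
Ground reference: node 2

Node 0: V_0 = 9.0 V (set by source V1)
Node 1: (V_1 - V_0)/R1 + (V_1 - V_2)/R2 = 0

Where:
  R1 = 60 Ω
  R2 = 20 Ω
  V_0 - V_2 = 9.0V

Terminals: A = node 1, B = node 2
Nodal analysis, taking node 2 as the 0 V reference.
Source V1 fixes V_0 = 9 V.
KCL at each unknown node (sum of currents leaving = 0; resistances in Ω):
  Node 1: (V_1 - 9)/60 + (V_1 - 0)/20 = 0
Collecting terms: 0.06667 × V_1 = 0.15  =>  V_1 = 2.25 V
The requested potential is V_1 = 2.25 V.

Final answer: V_1 = 2.25 V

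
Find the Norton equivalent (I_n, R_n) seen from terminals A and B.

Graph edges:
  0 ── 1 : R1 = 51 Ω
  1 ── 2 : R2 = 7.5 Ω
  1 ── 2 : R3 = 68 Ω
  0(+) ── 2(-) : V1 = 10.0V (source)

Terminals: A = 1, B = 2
Find the Thévenin equivalent first; then I_n = V_th/R_th and R_n = R_th.
Step 1 — V_th is the open-circuit voltage V_A - V_B (nothing connected across the terminals).
Nodal analysis, taking node 2 as the 0 V reference.
Source V1 fixes V_0 = 10 V.
KCL at each unknown node (sum of currents leaving = 0; resistances in Ω):
  Node 1: (V_1 - 10)/51 + (V_1 - 0)/7.5 + (V_1 - 0)/68 = 0
Collecting terms: 0.1676 × V_1 = 0.1961  =>  V_1 = 1.17 V
V_th = V_1 - V_2 = 1.17 - 0 = 1.17 V
Step 2 — R_th: zero the source — replace V1 by a short circuit (node 2 merges into node 0) — and find the resistance seen between A (node 1) and B (node 0).
Reduce the network between node 1 (A) and node 0 (B) by series/parallel combination:
  Rp1 = R1 ‖ R2 ‖ R3 (parallel, all between nodes 0 and 1) = 1/(1/51 + 1/7.5 + 1/68) = 5.965 Ω
R_th = 5.965 Ω
I_n = V_th/R_th = 1.17/5.965 = 0.1961 A, and R_n = R_th = 5.965 Ω

Final answer: I_n = 0.1961 A, R_n = 5.965 Ω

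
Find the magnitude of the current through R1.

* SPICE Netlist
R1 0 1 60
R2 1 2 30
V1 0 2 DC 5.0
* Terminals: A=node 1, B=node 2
Nodal analysis, taking node 2 as the 0 V reference.
Source V1 fixes V_0 = 5 V.
KCL at each unknown node (sum of currents leaving = 0; resistances in Ω):
  Node 1: (V_1 - 5)/60 + (V_1 - 0)/30 = 0
Collecting terms: 0.05 × V_1 = 0.08333  =>  V_1 = 1.667 V
I_R1 = (V_0 - V_1)/R1 = (5 - 1.667)/60 = 0.05556 A
|I_R1| = 0.05556 A

Final answer: |I_R1| = 0.05556 A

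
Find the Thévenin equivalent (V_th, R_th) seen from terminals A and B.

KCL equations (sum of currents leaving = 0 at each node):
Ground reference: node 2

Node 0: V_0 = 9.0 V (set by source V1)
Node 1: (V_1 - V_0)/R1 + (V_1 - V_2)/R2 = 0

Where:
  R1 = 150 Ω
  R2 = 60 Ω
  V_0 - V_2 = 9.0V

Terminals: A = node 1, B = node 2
Step 1 — V_th is the open-circuit voltage V_A - V_B (nothing connected across the terminals).
Nodal analysis, taking node 2 as the 0 V reference.
Source V1 fixes V_0 = 9 V.
KCL at each unknown node (sum of currents leaving = 0; resistances in Ω):
  Node 1: (V_1 - 9)/150 + (V_1 - 0)/60 = 0
Collecting terms: 0.02333 × V_1 = 0.06  =>  V_1 = 2.571 V
V_th = V_1 - V_2 = 2.571 - 0 = 2.571 V
Step 2 — R_th: zero the source — replace V1 by a short circuit (node 2 merges into node 0) — and find the resistance seen between A (node 1) and B (node 0).
Reduce the network between node 1 (A) and node 0 (B) by series/parallel combination:
  Rp1 = R1 ‖ R2 (parallel, both between nodes 0 and 1) = 1/(1/150 + 1/60) = 42.86 Ω
R_th = 42.86 Ω

Final answer: V_th = 2.571 V, R_th = 42.86 Ω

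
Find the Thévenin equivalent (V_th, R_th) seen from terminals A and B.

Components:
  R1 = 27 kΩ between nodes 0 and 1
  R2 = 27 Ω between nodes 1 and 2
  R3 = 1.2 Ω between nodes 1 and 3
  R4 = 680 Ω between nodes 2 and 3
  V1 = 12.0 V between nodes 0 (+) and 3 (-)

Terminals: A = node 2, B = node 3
Step 1 — V_th is the open-circuit voltage V_A - V_B (nothing connected across the terminals).
Nodal analysis, taking node 3 as the 0 V reference.
Source V1 fixes V_0 = 12 V.
KCL at each unknown node (sum of currents leaving = 0; resistances in Ω):
  Node 1: (V_1 - 12)/27000 + (V_1 - V_2)/27 + (V_1 - 0)/1.2 = 0
  Node 2: (V_2 - V_1)/27 + (V_2 - 0)/680 = 0
Collecting terms (coefficients in siemens):
  0.8704·V_1 - 0.03704·V_2 = 0.0004444
  0.03851·V_2 - 0.03704·V_1 = 0
Determinant D = (0.8704)(0.03851) - (-0.03704)(-0.03704) = 0.03215
V_1 = [(0.0004444)(0.03851) - (-0.03704)(0)]/D = 0.0005324 V
V_2 = [(0.8704)(0) - (0.0004444)(-0.03704)]/D = 0.0005121 V
V_th = V_2 - V_3 = 0.0005121 - 0 = 0.0005121 V
Step 2 — R_th: zero the source — replace V1 by a short circuit (node 3 merges into node 0) — and find the resistance seen between A (node 2) and B (node 0).
Reduce the network between node 2 (A) and node 0 (B) by series/parallel combination:
  Rp1 = R1 ‖ R3 (parallel, both between nodes 0 and 1) = 1/(1/27000 + 1/1.2) = 1.2 Ω
  Rs1 = R2 + Rp1 (series, joined only at node 1) = 27 + 1.2 = 28.2 Ω
  Rp2 = R4 ‖ Rs1 (parallel, both between nodes 0 and 2) = 1/(1/680 + 1/28.2) = 27.08 Ω
R_th = 27.08 Ω

Final answer: V_th = 0.0005121 V, R_th = 27.08 Ω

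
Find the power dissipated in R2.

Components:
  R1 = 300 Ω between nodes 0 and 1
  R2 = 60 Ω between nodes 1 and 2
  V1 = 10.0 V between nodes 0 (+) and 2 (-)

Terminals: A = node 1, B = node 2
Nodal analysis, taking node 2 as the 0 V reference.
Source V1 fixes V_0 = 10 V.
KCL at each unknown node (sum of currents leaving = 0; resistances in Ω):
  Node 1: (V_1 - 10)/300 + (V_1 - 0)/60 = 0
Collecting terms: 0.02 × V_1 = 0.03333  =>  V_1 = 1.667 V
I_R2 = (V_1 - V_2)/R2 = (1.667 - 0)/60 = 0.02778 A
P_R2 = I_R2² × R2 = (0.02778)² × 60 = 0.0463 W

Final answer: 0.0463 W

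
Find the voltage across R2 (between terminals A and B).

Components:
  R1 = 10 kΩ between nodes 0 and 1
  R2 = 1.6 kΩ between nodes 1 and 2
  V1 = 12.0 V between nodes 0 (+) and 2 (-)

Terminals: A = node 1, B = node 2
R1 and R2 are in series across V1 (node 0 → node 1 → node 2), and the output A–B is taken across R2, so this is a voltage divider.
Series current: I = V1/(R1 + R2) = 12/(10000 + 1600) = 12/11600 = 0.001034 A
V_R2 = I × R2 = V1 × R2/(R1 + R2) = 12 × 1600/11600 = 1.655 V

Final answer: 1.655 V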